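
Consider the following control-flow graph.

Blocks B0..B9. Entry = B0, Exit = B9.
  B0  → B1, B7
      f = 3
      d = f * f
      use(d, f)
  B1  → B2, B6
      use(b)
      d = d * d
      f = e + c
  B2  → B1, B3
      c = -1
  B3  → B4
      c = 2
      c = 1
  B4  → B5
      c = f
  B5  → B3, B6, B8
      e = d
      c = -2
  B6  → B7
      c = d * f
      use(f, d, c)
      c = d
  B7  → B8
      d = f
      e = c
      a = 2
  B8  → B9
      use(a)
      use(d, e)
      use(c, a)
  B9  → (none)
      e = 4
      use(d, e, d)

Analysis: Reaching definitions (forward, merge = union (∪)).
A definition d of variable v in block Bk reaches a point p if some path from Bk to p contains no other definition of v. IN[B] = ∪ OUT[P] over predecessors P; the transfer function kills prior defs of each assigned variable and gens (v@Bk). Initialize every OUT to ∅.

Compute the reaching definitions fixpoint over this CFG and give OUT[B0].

Answer: {d@B0, f@B0}

Working:
Per-block solution:
  B0:   IN={}   OUT={d@B0, f@B0}
  B1:   IN={c@B2, d@B0, d@B1, f@B0, f@B1}   OUT={c@B2, d@B1, f@B1}
  B2:   IN={c@B2, d@B1, f@B1}   OUT={c@B2, d@B1, f@B1}
  B3:   IN={c@B2, c@B5, d@B1, e@B5, f@B1}   OUT={c@B3, d@B1, e@B5, f@B1}
  B4:   IN={c@B3, d@B1, e@B5, f@B1}   OUT={c@B4, d@B1, e@B5, f@B1}
  B5:   IN={c@B4, d@B1, e@B5, f@B1}   OUT={c@B5, d@B1, e@B5, f@B1}
  B6:   IN={c@B2, c@B5, d@B1, e@B5, f@B1}   OUT={c@B6, d@B1, e@B5, f@B1}
  B7:   IN={c@B6, d@B0, d@B1, e@B5, f@B0, f@B1}   OUT={a@B7, c@B6, d@B7, e@B7, f@B0, f@B1}
  B8:   IN={a@B7, c@B5, c@B6, d@B1, d@B7, e@B5, e@B7, f@B0, f@B1}   OUT={a@B7, c@B5, c@B6, d@B1, d@B7, e@B5, e@B7, f@B0, f@B1}
  B9:   IN={a@B7, c@B5, c@B6, d@B1, d@B7, e@B5, e@B7, f@B0, f@B1}   OUT={a@B7, c@B5, c@B6, d@B1, d@B7, e@B9, f@B0, f@B1}

B0 is the boundary node: IN[B0] = {}
Applying B0's transfer function to that IN value gives OUT[B0] (row B0 above).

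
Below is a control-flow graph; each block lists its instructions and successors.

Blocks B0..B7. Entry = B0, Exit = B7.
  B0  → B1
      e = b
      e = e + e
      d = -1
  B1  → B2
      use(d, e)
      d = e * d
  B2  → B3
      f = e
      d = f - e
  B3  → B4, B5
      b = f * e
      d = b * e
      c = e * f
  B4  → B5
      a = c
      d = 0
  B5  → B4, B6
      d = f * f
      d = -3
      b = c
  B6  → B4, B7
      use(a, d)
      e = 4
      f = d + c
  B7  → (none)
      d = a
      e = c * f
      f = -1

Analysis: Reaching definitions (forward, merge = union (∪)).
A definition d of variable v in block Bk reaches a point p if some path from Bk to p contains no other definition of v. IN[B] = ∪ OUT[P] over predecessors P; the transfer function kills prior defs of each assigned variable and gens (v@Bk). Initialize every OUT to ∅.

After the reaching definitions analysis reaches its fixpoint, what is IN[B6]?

Converged values:
  B0:  IN={}  OUT={d@B0, e@B0}
  B1:  IN={d@B0, e@B0}  OUT={d@B1, e@B0}
  B2:  IN={d@B1, e@B0}  OUT={d@B2, e@B0, f@B2}
  B3:  IN={d@B2, e@B0, f@B2}  OUT={b@B3, c@B3, d@B3, e@B0, f@B2}
  B4:  IN={a@B4, b@B3, b@B5, c@B3, d@B3, d@B5, e@B0, e@B6, f@B2, f@B6}  OUT={a@B4, b@B3, b@B5, c@B3, d@B4, e@B0, e@B6, f@B2, f@B6}
  B5:  IN={a@B4, b@B3, b@B5, c@B3, d@B3, d@B4, e@B0, e@B6, f@B2, f@B6}  OUT={a@B4, b@B5, c@B3, d@B5, e@B0, e@B6, f@B2, f@B6}
  B6:  IN={a@B4, b@B5, c@B3, d@B5, e@B0, e@B6, f@B2, f@B6}  OUT={a@B4, b@B5, c@B3, d@B5, e@B6, f@B6}
  B7:  IN={a@B4, b@B5, c@B3, d@B5, e@B6, f@B6}  OUT={a@B4, b@B5, c@B3, d@B7, e@B7, f@B7}

Merge at B6: IN[B6] = OUT[B5] = {a@B4, b@B5, c@B3, d@B5, e@B0, e@B6, f@B2, f@B6}

Answer: {a@B4, b@B5, c@B3, d@B5, e@B0, e@B6, f@B2, f@B6}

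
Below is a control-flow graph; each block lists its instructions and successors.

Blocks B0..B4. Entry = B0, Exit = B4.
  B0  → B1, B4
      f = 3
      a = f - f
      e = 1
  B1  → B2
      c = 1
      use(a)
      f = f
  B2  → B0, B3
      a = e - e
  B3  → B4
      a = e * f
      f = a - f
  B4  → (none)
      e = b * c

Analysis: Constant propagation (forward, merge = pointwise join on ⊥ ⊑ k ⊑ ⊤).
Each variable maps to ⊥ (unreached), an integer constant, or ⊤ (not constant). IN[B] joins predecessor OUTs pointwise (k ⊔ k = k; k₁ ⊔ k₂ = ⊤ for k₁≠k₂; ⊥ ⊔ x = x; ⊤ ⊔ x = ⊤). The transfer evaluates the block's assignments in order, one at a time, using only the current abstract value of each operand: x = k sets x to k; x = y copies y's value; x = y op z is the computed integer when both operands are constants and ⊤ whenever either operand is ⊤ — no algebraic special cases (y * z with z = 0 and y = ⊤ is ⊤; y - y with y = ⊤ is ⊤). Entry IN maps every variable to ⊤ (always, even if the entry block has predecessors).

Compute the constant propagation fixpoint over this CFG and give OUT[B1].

Answer: {a: 0, b: ⊤, c: 1, d: ⊤, e: 1, f: 3}

Working:
Per-block solution:
  B0: | IN=(all ⊤) | OUT={a:0, e:1, f:3; rest ⊤}
  B1: | IN={a:0, e:1, f:3; rest ⊤} | OUT={a:0, c:1, e:1, f:3; rest ⊤}
  B2: | IN={a:0, c:1, e:1, f:3; rest ⊤} | OUT={a:0, c:1, e:1, f:3; rest ⊤}
  B3: | IN={a:0, c:1, e:1, f:3; rest ⊤} | OUT={a:3, c:1, e:1, f:0; rest ⊤}
  B4: | IN={e:1; rest ⊤} | OUT=(all ⊤)

Merge at B1: IN[B1] = OUT[B0] = {a: 0, b: ⊤, c: ⊤, d: ⊤, e: 1, f: 3}
Applying B1's transfer function to that IN value gives OUT[B1] (row B1 above).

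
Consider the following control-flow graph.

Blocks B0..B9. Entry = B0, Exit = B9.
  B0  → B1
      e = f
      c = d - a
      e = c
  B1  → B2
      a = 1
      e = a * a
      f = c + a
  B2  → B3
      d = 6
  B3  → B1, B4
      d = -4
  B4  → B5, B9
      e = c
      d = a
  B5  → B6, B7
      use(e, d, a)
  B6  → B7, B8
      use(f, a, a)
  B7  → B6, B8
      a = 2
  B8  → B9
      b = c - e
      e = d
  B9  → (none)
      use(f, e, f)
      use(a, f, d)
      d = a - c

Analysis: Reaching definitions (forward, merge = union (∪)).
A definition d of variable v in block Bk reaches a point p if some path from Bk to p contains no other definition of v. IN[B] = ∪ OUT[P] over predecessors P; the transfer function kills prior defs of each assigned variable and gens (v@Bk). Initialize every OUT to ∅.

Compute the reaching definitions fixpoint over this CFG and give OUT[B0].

Answer: {c@B0, e@B0}

Trace:
Fixpoint table:
  B0:  IN={}  OUT={c@B0, e@B0}
  B1:  IN={a@B1, c@B0, d@B3, e@B0, e@B1, f@B1}  OUT={a@B1, c@B0, d@B3, e@B1, f@B1}
  B2:  IN={a@B1, c@B0, d@B3, e@B1, f@B1}  OUT={a@B1, c@B0, d@B2, e@B1, f@B1}
  B3:  IN={a@B1, c@B0, d@B2, e@B1, f@B1}  OUT={a@B1, c@B0, d@B3, e@B1, f@B1}
  B4:  IN={a@B1, c@B0, d@B3, e@B1, f@B1}  OUT={a@B1, c@B0, d@B4, e@B4, f@B1}
  B5:  IN={a@B1, c@B0, d@B4, e@B4, f@B1}  OUT={a@B1, c@B0, d@B4, e@B4, f@B1}
  B6:  IN={a@B1, a@B7, c@B0, d@B4, e@B4, f@B1}  OUT={a@B1, a@B7, c@B0, d@B4, e@B4, f@B1}
  B7:  IN={a@B1, a@B7, c@B0, d@B4, e@B4, f@B1}  OUT={a@B7, c@B0, d@B4, e@B4, f@B1}
  B8:  IN={a@B1, a@B7, c@B0, d@B4, e@B4, f@B1}  OUT={a@B1, a@B7, b@B8, c@B0, d@B4, e@B8, f@B1}
  B9:  IN={a@B1, a@B7, b@B8, c@B0, d@B4, e@B4, e@B8, f@B1}  OUT={a@B1, a@B7, b@B8, c@B0, d@B9, e@B4, e@B8, f@B1}

B0 is the boundary node: IN[B0] = {}
Applying B0's transfer function to that IN value gives OUT[B0] (row B0 above).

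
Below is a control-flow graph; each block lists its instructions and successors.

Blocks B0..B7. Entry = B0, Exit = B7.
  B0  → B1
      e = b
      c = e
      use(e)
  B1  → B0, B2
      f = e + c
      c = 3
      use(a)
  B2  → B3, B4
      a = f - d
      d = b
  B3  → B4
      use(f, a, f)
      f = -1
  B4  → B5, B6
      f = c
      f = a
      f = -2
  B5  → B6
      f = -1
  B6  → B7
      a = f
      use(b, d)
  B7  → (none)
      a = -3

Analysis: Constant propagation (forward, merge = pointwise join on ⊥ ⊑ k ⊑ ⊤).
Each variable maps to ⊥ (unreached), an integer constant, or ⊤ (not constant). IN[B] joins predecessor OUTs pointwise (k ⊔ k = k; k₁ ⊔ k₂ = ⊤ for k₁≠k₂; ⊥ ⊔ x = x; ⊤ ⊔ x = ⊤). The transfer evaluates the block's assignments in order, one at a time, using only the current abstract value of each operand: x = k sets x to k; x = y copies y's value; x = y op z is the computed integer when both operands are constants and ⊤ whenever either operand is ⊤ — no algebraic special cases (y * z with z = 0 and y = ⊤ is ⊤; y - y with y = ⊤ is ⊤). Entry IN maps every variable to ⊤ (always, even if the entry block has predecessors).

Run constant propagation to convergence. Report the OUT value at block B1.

Per-block solution:
  B0:   IN=(all ⊤)   OUT=(all ⊤)
  B1:   IN=(all ⊤)   OUT={c:3; rest ⊤}
  B2:   IN={c:3; rest ⊤}   OUT={c:3; rest ⊤}
  B3:   IN={c:3; rest ⊤}   OUT={c:3, f:-1; rest ⊤}
  B4:   IN={c:3; rest ⊤}   OUT={c:3, f:-2; rest ⊤}
  B5:   IN={c:3, f:-2; rest ⊤}   OUT={c:3, f:-1; rest ⊤}
  B6:   IN={c:3; rest ⊤}   OUT={c:3; rest ⊤}
  B7:   IN={c:3; rest ⊤}   OUT={a:-3, c:3; rest ⊤}

Merge at B1: IN[B1] = OUT[B0] = {a: ⊤, b: ⊤, c: ⊤, d: ⊤, e: ⊤, f: ⊤}
Applying B1's transfer function to that IN value gives OUT[B1] (row B1 above).

Answer: {a: ⊤, b: ⊤, c: 3, d: ⊤, e: ⊤, f: ⊤}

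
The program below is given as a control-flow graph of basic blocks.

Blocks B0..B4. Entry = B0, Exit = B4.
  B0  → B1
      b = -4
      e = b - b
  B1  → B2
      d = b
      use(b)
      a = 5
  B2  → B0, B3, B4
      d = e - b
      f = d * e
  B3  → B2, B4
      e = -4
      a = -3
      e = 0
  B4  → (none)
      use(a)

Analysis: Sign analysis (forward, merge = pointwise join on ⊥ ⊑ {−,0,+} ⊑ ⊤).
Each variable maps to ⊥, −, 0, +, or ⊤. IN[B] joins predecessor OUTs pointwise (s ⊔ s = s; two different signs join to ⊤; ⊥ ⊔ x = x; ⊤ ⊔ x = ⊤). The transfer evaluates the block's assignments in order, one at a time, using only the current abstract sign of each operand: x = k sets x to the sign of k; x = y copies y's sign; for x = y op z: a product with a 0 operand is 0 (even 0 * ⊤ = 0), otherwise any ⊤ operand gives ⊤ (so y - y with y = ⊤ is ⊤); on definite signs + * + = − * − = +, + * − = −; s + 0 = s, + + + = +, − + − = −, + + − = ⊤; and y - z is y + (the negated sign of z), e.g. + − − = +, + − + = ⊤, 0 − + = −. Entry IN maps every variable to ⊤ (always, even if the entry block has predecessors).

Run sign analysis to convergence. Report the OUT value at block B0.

Answer: {a: ⊤, b: -, c: ⊤, d: ⊤, e: ⊤, f: ⊤}

Derivation:
Per-block solution:
  B0:   IN=(all ⊤)   OUT={b:-; rest ⊤}
  B1:   IN={b:-; rest ⊤}   OUT={a:+, b:-, d:-; rest ⊤}
  B2:   IN={b:-; rest ⊤}   OUT={b:-; rest ⊤}
  B3:   IN={b:-; rest ⊤}   OUT={a:-, b:-, e:0; rest ⊤}
  B4:   IN={b:-; rest ⊤}   OUT={b:-; rest ⊤}

Merge at B0 (entry node, so the boundary value (all ⊤) is joined with the incoming edge(s)): IN[B0] = (all ⊤) ⊔ OUT[B2] = {a: ⊤, b: ⊤, c: ⊤, d: ⊤, e: ⊤, f: ⊤}
Applying B0's transfer function to that IN value gives OUT[B0] (row B0 above).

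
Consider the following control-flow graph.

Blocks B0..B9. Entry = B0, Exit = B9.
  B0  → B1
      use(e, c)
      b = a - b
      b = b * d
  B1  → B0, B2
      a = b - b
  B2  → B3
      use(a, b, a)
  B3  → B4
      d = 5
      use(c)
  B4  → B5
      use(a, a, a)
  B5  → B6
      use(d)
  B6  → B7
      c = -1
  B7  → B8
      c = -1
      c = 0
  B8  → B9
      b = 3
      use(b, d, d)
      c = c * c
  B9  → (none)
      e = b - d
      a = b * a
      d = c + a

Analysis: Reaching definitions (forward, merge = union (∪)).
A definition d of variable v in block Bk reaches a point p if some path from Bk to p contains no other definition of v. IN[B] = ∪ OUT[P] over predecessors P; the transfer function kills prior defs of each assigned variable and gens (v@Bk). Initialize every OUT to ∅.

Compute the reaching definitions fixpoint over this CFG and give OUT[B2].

Per-block solution:
  B0:   IN={a@B1, b@B0}   OUT={a@B1, b@B0}
  B1:   IN={a@B1, b@B0}   OUT={a@B1, b@B0}
  B2:   IN={a@B1, b@B0}   OUT={a@B1, b@B0}
  B3:   IN={a@B1, b@B0}   OUT={a@B1, b@B0, d@B3}
  B4:   IN={a@B1, b@B0, d@B3}   OUT={a@B1, b@B0, d@B3}
  B5:   IN={a@B1, b@B0, d@B3}   OUT={a@B1, b@B0, d@B3}
  B6:   IN={a@B1, b@B0, d@B3}   OUT={a@B1, b@B0, c@B6, d@B3}
  B7:   IN={a@B1, b@B0, c@B6, d@B3}   OUT={a@B1, b@B0, c@B7, d@B3}
  B8:   IN={a@B1, b@B0, c@B7, d@B3}   OUT={a@B1, b@B8, c@B8, d@B3}
  B9:   IN={a@B1, b@B8, c@B8, d@B3}   OUT={a@B9, b@B8, c@B8, d@B9, e@B9}

Merge at B2: IN[B2] = OUT[B1] = {a@B1, b@B0}
Applying B2's transfer function to that IN value gives OUT[B2] (row B2 above).

Answer: {a@B1, b@B0}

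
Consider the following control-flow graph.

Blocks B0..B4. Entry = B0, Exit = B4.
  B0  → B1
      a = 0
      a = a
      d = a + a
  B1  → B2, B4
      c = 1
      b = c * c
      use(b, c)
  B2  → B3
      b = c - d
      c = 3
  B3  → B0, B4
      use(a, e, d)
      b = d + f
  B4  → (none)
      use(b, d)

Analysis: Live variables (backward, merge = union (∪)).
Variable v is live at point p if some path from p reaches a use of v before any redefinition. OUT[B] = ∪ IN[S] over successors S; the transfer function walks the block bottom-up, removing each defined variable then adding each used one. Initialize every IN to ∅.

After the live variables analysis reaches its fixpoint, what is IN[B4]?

Answer: {b, d}

Working:
Converged values:
  B0:  IN={e, f}  OUT={a, d, e, f}
  B1:  IN={a, d, e, f}  OUT={a, b, c, d, e, f}
  B2:  IN={a, c, d, e, f}  OUT={a, d, e, f}
  B3:  IN={a, d, e, f}  OUT={b, d, e, f}
  B4:  IN={b, d}  OUT={}

B4 is the boundary node: OUT[B4] = {}
Applying B4's transfer function to that OUT value gives IN[B4] (row B4 above).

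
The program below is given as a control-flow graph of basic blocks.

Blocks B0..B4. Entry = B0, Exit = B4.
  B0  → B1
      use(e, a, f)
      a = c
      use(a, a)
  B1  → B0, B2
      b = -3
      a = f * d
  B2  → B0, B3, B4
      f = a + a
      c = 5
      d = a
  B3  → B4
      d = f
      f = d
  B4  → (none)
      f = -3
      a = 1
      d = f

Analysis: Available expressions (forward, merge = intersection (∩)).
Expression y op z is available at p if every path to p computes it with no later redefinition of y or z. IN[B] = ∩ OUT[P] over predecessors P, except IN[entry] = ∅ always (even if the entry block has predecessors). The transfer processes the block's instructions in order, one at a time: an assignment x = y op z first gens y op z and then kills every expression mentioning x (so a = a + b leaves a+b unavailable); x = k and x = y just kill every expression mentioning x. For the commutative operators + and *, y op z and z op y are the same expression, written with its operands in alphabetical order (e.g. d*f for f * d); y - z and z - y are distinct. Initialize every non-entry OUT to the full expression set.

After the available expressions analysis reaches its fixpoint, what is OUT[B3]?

Answer: {a+a}

Working:
Converged values:
  B0:   IN={}   OUT={}
  B1:   IN={}   OUT={d*f}
  B2:   IN={d*f}   OUT={a+a}
  B3:   IN={a+a}   OUT={a+a}
  B4:   IN={a+a}   OUT={}

Merge at B3: IN[B3] = OUT[B2] = {a+a}
Applying B3's transfer function to that IN value gives OUT[B3] (row B3 above).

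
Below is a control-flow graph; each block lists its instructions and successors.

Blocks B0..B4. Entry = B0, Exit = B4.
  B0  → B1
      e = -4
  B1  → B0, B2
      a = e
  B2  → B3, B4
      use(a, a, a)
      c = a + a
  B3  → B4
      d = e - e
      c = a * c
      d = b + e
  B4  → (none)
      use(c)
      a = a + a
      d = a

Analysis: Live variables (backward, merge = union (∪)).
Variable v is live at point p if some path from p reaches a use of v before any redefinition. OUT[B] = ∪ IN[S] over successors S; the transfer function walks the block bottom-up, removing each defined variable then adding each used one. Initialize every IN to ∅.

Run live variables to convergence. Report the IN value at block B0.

Answer: {b}

Working:
Converged values:
  B0:   IN={b}   OUT={b, e}
  B1:   IN={b, e}   OUT={a, b, e}
  B2:   IN={a, b, e}   OUT={a, b, c, e}
  B3:   IN={a, b, c, e}   OUT={a, c}
  B4:   IN={a, c}   OUT={}

Merge at B0: OUT[B0] = IN[B1] = {b, e}
Applying B0's transfer function to that OUT value gives IN[B0] (row B0 above).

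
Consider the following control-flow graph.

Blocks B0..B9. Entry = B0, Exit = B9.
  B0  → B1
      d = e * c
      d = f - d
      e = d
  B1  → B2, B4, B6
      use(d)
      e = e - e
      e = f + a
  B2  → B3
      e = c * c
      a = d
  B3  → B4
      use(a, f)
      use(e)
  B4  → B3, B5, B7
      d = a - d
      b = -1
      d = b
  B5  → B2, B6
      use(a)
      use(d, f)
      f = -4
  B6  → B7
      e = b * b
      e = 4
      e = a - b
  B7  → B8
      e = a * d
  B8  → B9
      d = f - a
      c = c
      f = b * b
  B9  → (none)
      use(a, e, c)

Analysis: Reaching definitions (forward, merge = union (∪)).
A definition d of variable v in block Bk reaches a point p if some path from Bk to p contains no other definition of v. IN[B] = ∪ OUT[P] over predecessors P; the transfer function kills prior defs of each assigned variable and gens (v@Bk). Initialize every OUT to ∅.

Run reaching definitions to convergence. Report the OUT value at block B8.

Answer: {a@B2, b@B4, c@B8, d@B8, e@B7, f@B8}

Working:
Per-block solution:
  B0:   IN={}   OUT={d@B0, e@B0}
  B1:   IN={d@B0, e@B0}   OUT={d@B0, e@B1}
  B2:   IN={a@B2, b@B4, d@B0, d@B4, e@B1, e@B2, f@B5}   OUT={a@B2, b@B4, d@B0, d@B4, e@B2, f@B5}
  B3:   IN={a@B2, b@B4, d@B0, d@B4, e@B1, e@B2, f@B5}   OUT={a@B2, b@B4, d@B0, d@B4, e@B1, e@B2, f@B5}
  B4:   IN={a@B2, b@B4, d@B0, d@B4, e@B1, e@B2, f@B5}   OUT={a@B2, b@B4, d@B4, e@B1, e@B2, f@B5}
  B5:   IN={a@B2, b@B4, d@B4, e@B1, e@B2, f@B5}   OUT={a@B2, b@B4, d@B4, e@B1, e@B2, f@B5}
  B6:   IN={a@B2, b@B4, d@B0, d@B4, e@B1, e@B2, f@B5}   OUT={a@B2, b@B4, d@B0, d@B4, e@B6, f@B5}
  B7:   IN={a@B2, b@B4, d@B0, d@B4, e@B1, e@B2, e@B6, f@B5}   OUT={a@B2, b@B4, d@B0, d@B4, e@B7, f@B5}
  B8:   IN={a@B2, b@B4, d@B0, d@B4, e@B7, f@B5}   OUT={a@B2, b@B4, c@B8, d@B8, e@B7, f@B8}
  B9:   IN={a@B2, b@B4, c@B8, d@B8, e@B7, f@B8}   OUT={a@B2, b@B4, c@B8, d@B8, e@B7, f@B8}

Merge at B8: IN[B8] = OUT[B7] = {a@B2, b@B4, d@B0, d@B4, e@B7, f@B5}
Applying B8's transfer function to that IN value gives OUT[B8] (row B8 above).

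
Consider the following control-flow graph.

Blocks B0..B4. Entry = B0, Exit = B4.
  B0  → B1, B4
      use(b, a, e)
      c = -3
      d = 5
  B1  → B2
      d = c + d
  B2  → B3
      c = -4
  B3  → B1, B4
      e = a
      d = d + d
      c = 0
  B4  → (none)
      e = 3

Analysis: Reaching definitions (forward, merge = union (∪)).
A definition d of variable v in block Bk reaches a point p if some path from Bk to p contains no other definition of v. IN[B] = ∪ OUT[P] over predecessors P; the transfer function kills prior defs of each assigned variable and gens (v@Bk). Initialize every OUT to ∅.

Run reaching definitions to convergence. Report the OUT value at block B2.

Answer: {c@B2, d@B1, e@B3}

Trace:
Fixpoint table:
  B0: | IN={} | OUT={c@B0, d@B0}
  B1: | IN={c@B0, c@B3, d@B0, d@B3, e@B3} | OUT={c@B0, c@B3, d@B1, e@B3}
  B2: | IN={c@B0, c@B3, d@B1, e@B3} | OUT={c@B2, d@B1, e@B3}
  B3: | IN={c@B2, d@B1, e@B3} | OUT={c@B3, d@B3, e@B3}
  B4: | IN={c@B0, c@B3, d@B0, d@B3, e@B3} | OUT={c@B0, c@B3, d@B0, d@B3, e@B4}

Merge at B2: IN[B2] = OUT[B1] = {c@B0, c@B3, d@B1, e@B3}
Applying B2's transfer function to that IN value gives OUT[B2] (row B2 above).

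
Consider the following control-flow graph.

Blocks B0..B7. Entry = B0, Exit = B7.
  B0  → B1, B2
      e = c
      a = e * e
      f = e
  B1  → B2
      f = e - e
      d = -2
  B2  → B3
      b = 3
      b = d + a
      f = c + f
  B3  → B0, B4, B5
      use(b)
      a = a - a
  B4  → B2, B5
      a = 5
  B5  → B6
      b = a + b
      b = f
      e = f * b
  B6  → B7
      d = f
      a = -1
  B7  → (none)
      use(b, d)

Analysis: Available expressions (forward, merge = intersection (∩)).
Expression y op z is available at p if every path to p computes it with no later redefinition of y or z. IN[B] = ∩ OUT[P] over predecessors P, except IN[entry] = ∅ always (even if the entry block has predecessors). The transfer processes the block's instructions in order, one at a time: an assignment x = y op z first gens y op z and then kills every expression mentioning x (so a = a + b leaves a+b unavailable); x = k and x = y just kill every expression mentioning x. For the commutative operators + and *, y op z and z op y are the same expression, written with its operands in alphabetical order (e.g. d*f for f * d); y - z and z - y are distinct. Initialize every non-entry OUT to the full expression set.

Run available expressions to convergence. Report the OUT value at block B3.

Answer: {e*e}

Derivation:
Per-block solution:
  B0: | IN={} | OUT={e*e}
  B1: | IN={e*e} | OUT={e*e, e-e}
  B2: | IN={e*e} | OUT={a+d, e*e}
  B3: | IN={a+d, e*e} | OUT={e*e}
  B4: | IN={e*e} | OUT={e*e}
  B5: | IN={e*e} | OUT={b*f}
  B6: | IN={b*f} | OUT={b*f}
  B7: | IN={b*f} | OUT={b*f}

Merge at B3: IN[B3] = OUT[B2] = {a+d, e*e}
Applying B3's transfer function to that IN value gives OUT[B3] (row B3 above).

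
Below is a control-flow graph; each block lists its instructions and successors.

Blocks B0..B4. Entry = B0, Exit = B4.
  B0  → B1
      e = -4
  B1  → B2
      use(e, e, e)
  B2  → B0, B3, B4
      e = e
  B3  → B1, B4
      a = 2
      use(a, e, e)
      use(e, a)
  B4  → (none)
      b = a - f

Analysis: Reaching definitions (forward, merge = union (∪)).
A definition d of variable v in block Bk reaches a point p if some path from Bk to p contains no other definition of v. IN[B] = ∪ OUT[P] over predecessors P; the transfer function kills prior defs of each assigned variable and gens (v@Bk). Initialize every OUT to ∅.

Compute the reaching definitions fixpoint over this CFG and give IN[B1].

Answer: {a@B3, e@B0, e@B2}

Trace:
Converged values:
  B0:   IN={a@B3, e@B2}   OUT={a@B3, e@B0}
  B1:   IN={a@B3, e@B0, e@B2}   OUT={a@B3, e@B0, e@B2}
  B2:   IN={a@B3, e@B0, e@B2}   OUT={a@B3, e@B2}
  B3:   IN={a@B3, e@B2}   OUT={a@B3, e@B2}
  B4:   IN={a@B3, e@B2}   OUT={a@B3, b@B4, e@B2}

Merge at B1: IN[B1] = OUT[B0] ⊔ OUT[B3] = {a@B3, e@B0, e@B2}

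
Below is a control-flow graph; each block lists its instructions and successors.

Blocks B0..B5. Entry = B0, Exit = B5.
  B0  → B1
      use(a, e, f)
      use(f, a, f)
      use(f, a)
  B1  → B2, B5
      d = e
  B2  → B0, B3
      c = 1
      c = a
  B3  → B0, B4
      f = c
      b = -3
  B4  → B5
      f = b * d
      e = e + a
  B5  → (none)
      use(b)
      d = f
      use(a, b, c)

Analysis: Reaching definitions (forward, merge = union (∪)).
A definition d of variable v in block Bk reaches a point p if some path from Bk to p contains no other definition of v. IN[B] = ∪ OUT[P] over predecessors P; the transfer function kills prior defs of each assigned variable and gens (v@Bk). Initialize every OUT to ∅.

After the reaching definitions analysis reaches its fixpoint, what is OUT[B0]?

Converged values:
  B0:   IN={b@B3, c@B2, d@B1, f@B3}   OUT={b@B3, c@B2, d@B1, f@B3}
  B1:   IN={b@B3, c@B2, d@B1, f@B3}   OUT={b@B3, c@B2, d@B1, f@B3}
  B2:   IN={b@B3, c@B2, d@B1, f@B3}   OUT={b@B3, c@B2, d@B1, f@B3}
  B3:   IN={b@B3, c@B2, d@B1, f@B3}   OUT={b@B3, c@B2, d@B1, f@B3}
  B4:   IN={b@B3, c@B2, d@B1, f@B3}   OUT={b@B3, c@B2, d@B1, e@B4, f@B4}
  B5:   IN={b@B3, c@B2, d@B1, e@B4, f@B3, f@B4}   OUT={b@B3, c@B2, d@B5, e@B4, f@B3, f@B4}

Merge at B0 (entry node, so the boundary value {} is joined with the incoming edge(s)): IN[B0] = {} ⊔ OUT[B2] ⊔ OUT[B3] = {b@B3, c@B2, d@B1, f@B3}
Applying B0's transfer function to that IN value gives OUT[B0] (row B0 above).

Answer: {b@B3, c@B2, d@B1, f@B3}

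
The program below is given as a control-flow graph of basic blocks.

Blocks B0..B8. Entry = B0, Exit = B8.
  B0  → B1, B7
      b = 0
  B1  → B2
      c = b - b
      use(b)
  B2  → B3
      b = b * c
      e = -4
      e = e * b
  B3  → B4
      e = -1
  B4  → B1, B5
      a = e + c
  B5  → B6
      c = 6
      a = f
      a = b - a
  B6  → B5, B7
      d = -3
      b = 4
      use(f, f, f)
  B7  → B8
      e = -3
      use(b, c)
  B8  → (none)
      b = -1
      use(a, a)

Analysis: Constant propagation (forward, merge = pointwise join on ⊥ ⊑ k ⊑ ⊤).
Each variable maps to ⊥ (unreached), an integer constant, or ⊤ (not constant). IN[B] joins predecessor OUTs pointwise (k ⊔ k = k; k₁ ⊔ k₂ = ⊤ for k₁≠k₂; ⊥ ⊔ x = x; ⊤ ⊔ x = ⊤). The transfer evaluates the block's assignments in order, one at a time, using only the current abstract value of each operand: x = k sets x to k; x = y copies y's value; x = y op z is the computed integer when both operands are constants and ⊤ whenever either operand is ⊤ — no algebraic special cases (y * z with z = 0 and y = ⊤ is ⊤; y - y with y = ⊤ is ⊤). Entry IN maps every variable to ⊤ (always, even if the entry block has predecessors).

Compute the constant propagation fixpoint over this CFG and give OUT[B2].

Fixpoint table:
  B0: | IN=(all ⊤) | OUT={b:0; rest ⊤}
  B1: | IN={b:0; rest ⊤} | OUT={b:0, c:0; rest ⊤}
  B2: | IN={b:0, c:0; rest ⊤} | OUT={b:0, c:0, e:0; rest ⊤}
  B3: | IN={b:0, c:0, e:0; rest ⊤} | OUT={b:0, c:0, e:-1; rest ⊤}
  B4: | IN={b:0, c:0, e:-1; rest ⊤} | OUT={a:-1, b:0, c:0, e:-1; rest ⊤}
  B5: | IN={e:-1; rest ⊤} | OUT={c:6, e:-1; rest ⊤}
  B6: | IN={c:6, e:-1; rest ⊤} | OUT={b:4, c:6, d:-3, e:-1; rest ⊤}
  B7: | IN=(all ⊤) | OUT={e:-3; rest ⊤}
  B8: | IN={e:-3; rest ⊤} | OUT={b:-1, e:-3; rest ⊤}

Merge at B2: IN[B2] = OUT[B1] = {a: ⊤, b: 0, c: 0, d: ⊤, e: ⊤, f: ⊤}
Applying B2's transfer function to that IN value gives OUT[B2] (row B2 above).

Answer: {a: ⊤, b: 0, c: 0, d: ⊤, e: 0, f: ⊤}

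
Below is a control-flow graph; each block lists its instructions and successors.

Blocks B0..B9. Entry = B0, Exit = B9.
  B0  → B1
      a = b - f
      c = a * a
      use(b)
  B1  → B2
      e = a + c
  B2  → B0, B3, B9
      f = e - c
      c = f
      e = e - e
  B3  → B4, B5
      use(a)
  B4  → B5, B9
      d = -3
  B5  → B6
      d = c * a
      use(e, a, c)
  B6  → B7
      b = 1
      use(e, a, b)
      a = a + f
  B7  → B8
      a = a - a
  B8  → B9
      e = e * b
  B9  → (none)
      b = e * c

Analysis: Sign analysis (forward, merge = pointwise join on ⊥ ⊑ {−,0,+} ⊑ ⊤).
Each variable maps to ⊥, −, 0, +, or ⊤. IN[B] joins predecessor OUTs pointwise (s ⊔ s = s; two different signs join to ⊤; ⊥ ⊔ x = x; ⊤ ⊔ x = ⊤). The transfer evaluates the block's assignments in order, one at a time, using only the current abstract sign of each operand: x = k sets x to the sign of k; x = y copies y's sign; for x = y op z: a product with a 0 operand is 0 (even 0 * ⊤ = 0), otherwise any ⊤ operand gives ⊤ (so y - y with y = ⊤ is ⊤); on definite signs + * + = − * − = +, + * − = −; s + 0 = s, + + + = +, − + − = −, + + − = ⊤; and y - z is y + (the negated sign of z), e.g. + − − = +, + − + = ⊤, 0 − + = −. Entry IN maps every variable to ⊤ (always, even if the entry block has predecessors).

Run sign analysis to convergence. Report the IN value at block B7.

Answer: {a: ⊤, b: +, c: ⊤, d: ⊤, e: ⊤, f: ⊤}

Working:
Converged values:
  B0:   IN=(all ⊤)   OUT=(all ⊤)
  B1:   IN=(all ⊤)   OUT=(all ⊤)
  B2:   IN=(all ⊤)   OUT=(all ⊤)
  B3:   IN=(all ⊤)   OUT=(all ⊤)
  B4:   IN=(all ⊤)   OUT={d:-; rest ⊤}
  B5:   IN=(all ⊤)   OUT=(all ⊤)
  B6:   IN=(all ⊤)   OUT={b:+; rest ⊤}
  B7:   IN={b:+; rest ⊤}   OUT={b:+; rest ⊤}
  B8:   IN={b:+; rest ⊤}   OUT={b:+; rest ⊤}
  B9:   IN=(all ⊤)   OUT=(all ⊤)

Merge at B7: IN[B7] = OUT[B6] = {a: ⊤, b: +, c: ⊤, d: ⊤, e: ⊤, f: ⊤}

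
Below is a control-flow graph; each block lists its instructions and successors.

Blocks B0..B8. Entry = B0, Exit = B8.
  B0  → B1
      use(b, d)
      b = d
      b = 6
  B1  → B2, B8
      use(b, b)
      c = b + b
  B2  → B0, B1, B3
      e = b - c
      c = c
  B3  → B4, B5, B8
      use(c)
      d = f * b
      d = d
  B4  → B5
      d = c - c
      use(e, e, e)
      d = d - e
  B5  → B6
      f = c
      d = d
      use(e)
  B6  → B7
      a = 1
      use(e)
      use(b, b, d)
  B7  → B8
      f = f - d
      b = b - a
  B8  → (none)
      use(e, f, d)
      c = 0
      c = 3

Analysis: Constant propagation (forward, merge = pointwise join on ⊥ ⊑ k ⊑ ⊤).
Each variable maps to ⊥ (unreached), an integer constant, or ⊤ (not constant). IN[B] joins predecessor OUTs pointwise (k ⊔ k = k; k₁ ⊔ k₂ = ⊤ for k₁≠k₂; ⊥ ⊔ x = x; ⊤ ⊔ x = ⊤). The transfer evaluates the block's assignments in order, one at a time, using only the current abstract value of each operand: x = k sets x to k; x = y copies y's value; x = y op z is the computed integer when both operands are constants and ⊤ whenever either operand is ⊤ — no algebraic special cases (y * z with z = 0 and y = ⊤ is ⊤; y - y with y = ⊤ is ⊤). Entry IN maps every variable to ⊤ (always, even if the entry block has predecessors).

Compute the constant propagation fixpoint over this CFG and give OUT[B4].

Answer: {a: ⊤, b: 6, c: 12, d: 6, e: -6, f: ⊤}

Trace:
Per-block solution:
  B0:  IN=(all ⊤)  OUT={b:6; rest ⊤}
  B1:  IN={b:6; rest ⊤}  OUT={b:6, c:12; rest ⊤}
  B2:  IN={b:6, c:12; rest ⊤}  OUT={b:6, c:12, e:-6; rest ⊤}
  B3:  IN={b:6, c:12, e:-6; rest ⊤}  OUT={b:6, c:12, e:-6; rest ⊤}
  B4:  IN={b:6, c:12, e:-6; rest ⊤}  OUT={b:6, c:12, d:6, e:-6; rest ⊤}
  B5:  IN={b:6, c:12, e:-6; rest ⊤}  OUT={b:6, c:12, e:-6, f:12; rest ⊤}
  B6:  IN={b:6, c:12, e:-6, f:12; rest ⊤}  OUT={a:1, b:6, c:12, e:-6, f:12; rest ⊤}
  B7:  IN={a:1, b:6, c:12, e:-6, f:12; rest ⊤}  OUT={a:1, b:5, c:12, e:-6; rest ⊤}
  B8:  IN={c:12; rest ⊤}  OUT={c:3; rest ⊤}

Merge at B4: IN[B4] = OUT[B3] = {a: ⊤, b: 6, c: 12, d: ⊤, e: -6, f: ⊤}
Applying B4's transfer function to that IN value gives OUT[B4] (row B4 above).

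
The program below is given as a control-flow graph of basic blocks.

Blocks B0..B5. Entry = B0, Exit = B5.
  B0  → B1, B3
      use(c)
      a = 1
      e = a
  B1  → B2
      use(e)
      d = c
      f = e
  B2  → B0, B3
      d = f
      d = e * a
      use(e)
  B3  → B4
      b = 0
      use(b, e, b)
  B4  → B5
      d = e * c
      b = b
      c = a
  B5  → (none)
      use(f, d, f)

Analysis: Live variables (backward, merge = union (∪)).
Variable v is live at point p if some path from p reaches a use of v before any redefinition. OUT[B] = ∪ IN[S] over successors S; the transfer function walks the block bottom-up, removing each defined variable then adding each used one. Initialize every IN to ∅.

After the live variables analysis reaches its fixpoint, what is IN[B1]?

Answer: {a, c, e}

Working:
Converged values:
  B0:   IN={c, f}   OUT={a, c, e, f}
  B1:   IN={a, c, e}   OUT={a, c, e, f}
  B2:   IN={a, c, e, f}   OUT={a, c, e, f}
  B3:   IN={a, c, e, f}   OUT={a, b, c, e, f}
  B4:   IN={a, b, c, e, f}   OUT={d, f}
  B5:   IN={d, f}   OUT={}

Merge at B1: OUT[B1] = IN[B2] = {a, c, e, f}
Applying B1's transfer function to that OUT value gives IN[B1] (row B1 above).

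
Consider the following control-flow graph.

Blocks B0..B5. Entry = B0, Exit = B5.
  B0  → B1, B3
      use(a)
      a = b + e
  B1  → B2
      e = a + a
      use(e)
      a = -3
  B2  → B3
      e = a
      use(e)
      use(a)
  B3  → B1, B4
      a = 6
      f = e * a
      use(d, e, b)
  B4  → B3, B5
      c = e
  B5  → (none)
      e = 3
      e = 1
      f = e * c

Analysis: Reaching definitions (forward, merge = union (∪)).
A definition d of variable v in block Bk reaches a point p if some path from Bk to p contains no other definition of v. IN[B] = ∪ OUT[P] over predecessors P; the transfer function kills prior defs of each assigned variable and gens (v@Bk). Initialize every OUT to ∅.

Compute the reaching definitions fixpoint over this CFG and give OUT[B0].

Answer: {a@B0}

Trace:
Fixpoint table:
  B0: | IN={} | OUT={a@B0}
  B1: | IN={a@B0, a@B3, c@B4, e@B2, f@B3} | OUT={a@B1, c@B4, e@B1, f@B3}
  B2: | IN={a@B1, c@B4, e@B1, f@B3} | OUT={a@B1, c@B4, e@B2, f@B3}
  B3: | IN={a@B0, a@B1, a@B3, c@B4, e@B2, f@B3} | OUT={a@B3, c@B4, e@B2, f@B3}
  B4: | IN={a@B3, c@B4, e@B2, f@B3} | OUT={a@B3, c@B4, e@B2, f@B3}
  B5: | IN={a@B3, c@B4, e@B2, f@B3} | OUT={a@B3, c@B4, e@B5, f@B5}

B0 is the boundary node: IN[B0] = {}
Applying B0's transfer function to that IN value gives OUT[B0] (row B0 above).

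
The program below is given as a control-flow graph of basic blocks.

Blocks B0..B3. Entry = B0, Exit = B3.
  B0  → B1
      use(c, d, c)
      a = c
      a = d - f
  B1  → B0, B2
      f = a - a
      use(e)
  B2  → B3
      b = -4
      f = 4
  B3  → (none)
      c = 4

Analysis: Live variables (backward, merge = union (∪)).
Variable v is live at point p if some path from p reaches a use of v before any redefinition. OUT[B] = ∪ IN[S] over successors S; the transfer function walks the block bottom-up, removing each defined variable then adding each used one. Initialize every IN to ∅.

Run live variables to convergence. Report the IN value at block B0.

Converged values:
  B0:   IN={c, d, e, f}   OUT={a, c, d, e}
  B1:   IN={a, c, d, e}   OUT={c, d, e, f}
  B2:   IN={}   OUT={}
  B3:   IN={}   OUT={}

Merge at B0: OUT[B0] = IN[B1] = {a, c, d, e}
Applying B0's transfer function to that OUT value gives IN[B0] (row B0 above).

Answer: {c, d, e, f}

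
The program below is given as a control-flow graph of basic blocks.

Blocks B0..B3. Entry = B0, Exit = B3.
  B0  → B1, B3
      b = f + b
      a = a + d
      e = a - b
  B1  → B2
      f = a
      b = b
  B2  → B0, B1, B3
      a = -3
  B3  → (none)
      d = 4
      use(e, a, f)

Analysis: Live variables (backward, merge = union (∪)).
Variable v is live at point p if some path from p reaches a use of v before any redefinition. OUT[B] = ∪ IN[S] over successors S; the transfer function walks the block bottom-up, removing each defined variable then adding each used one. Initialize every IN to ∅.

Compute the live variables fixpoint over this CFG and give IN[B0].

Answer: {a, b, d, f}

Trace:
Per-block solution:
  B0:   IN={a, b, d, f}   OUT={a, b, d, e, f}
  B1:   IN={a, b, d, e}   OUT={b, d, e, f}
  B2:   IN={b, d, e, f}   OUT={a, b, d, e, f}
  B3:   IN={a, e, f}   OUT={}

Merge at B0: OUT[B0] = IN[B1] ⊔ IN[B3] = {a, b, d, e, f}
Applying B0's transfer function to that OUT value gives IN[B0] (row B0 above).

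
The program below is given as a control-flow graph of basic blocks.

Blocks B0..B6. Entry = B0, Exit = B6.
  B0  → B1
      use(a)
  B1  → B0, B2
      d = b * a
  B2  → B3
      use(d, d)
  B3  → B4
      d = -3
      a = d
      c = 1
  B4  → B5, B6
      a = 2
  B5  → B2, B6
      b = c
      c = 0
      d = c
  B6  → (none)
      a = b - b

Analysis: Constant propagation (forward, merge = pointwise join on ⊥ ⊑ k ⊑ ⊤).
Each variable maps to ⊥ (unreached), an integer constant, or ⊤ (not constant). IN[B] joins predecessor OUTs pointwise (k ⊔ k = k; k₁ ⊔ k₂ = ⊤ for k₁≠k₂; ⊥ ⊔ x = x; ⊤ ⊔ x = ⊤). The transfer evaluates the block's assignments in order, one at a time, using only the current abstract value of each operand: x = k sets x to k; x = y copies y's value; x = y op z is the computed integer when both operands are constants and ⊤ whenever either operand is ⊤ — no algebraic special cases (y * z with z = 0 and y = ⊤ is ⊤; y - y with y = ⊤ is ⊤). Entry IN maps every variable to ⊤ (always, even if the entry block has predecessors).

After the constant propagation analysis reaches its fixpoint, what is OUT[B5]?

Answer: {a: 2, b: 1, c: 0, d: 0, e: ⊤, f: ⊤}

Derivation:
Per-block solution:
  B0: | IN=(all ⊤) | OUT=(all ⊤)
  B1: | IN=(all ⊤) | OUT=(all ⊤)
  B2: | IN=(all ⊤) | OUT=(all ⊤)
  B3: | IN=(all ⊤) | OUT={a:-3, c:1, d:-3; rest ⊤}
  B4: | IN={a:-3, c:1, d:-3; rest ⊤} | OUT={a:2, c:1, d:-3; rest ⊤}
  B5: | IN={a:2, c:1, d:-3; rest ⊤} | OUT={a:2, b:1, c:0, d:0; rest ⊤}
  B6: | IN={a:2; rest ⊤} | OUT=(all ⊤)

Merge at B5: IN[B5] = OUT[B4] = {a: 2, b: ⊤, c: 1, d: -3, e: ⊤, f: ⊤}
Applying B5's transfer function to that IN value gives OUT[B5] (row B5 above).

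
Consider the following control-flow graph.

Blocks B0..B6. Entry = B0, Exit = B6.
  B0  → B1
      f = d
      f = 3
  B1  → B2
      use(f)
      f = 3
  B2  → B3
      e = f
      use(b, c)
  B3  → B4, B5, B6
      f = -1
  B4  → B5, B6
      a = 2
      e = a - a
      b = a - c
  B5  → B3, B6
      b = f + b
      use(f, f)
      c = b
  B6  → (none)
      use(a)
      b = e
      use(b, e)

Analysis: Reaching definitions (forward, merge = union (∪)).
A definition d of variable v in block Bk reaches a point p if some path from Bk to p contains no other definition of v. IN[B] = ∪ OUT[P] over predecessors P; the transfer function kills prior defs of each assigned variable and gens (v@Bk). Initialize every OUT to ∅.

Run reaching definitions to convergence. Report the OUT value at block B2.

Answer: {e@B2, f@B1}

Trace:
Fixpoint table:
  B0:   IN={}   OUT={f@B0}
  B1:   IN={f@B0}   OUT={f@B1}
  B2:   IN={f@B1}   OUT={e@B2, f@B1}
  B3:   IN={a@B4, b@B5, c@B5, e@B2, e@B4, f@B1, f@B3}   OUT={a@B4, b@B5, c@B5, e@B2, e@B4, f@B3}
  B4:   IN={a@B4, b@B5, c@B5, e@B2, e@B4, f@B3}   OUT={a@B4, b@B4, c@B5, e@B4, f@B3}
  B5:   IN={a@B4, b@B4, b@B5, c@B5, e@B2, e@B4, f@B3}   OUT={a@B4, b@B5, c@B5, e@B2, e@B4, f@B3}
  B6:   IN={a@B4, b@B4, b@B5, c@B5, e@B2, e@B4, f@B3}   OUT={a@B4, b@B6, c@B5, e@B2, e@B4, f@B3}

Merge at B2: IN[B2] = OUT[B1] = {f@B1}
Applying B2's transfer function to that IN value gives OUT[B2] (row B2 above).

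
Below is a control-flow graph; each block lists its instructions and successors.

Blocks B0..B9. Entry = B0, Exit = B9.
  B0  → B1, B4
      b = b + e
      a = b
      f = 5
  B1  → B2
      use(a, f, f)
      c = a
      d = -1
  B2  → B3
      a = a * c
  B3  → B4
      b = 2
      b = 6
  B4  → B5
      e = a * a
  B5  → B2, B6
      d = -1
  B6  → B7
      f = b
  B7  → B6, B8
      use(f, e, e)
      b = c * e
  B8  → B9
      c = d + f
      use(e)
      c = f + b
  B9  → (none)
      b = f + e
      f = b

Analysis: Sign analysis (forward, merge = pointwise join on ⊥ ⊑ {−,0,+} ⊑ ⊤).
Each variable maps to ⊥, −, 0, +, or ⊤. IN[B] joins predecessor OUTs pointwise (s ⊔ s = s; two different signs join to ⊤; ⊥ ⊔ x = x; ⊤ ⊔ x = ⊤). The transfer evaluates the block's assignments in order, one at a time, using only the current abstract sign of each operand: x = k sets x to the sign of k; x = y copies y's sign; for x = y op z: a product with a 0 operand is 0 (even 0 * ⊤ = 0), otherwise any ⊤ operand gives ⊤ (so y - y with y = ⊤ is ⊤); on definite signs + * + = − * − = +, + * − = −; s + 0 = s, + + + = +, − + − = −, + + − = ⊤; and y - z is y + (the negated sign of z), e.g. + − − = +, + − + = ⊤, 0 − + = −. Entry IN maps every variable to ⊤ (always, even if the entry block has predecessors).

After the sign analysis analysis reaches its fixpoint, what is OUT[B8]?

Converged values:
  B0:  IN=(all ⊤)  OUT={f:+; rest ⊤}
  B1:  IN={f:+; rest ⊤}  OUT={d:-, f:+; rest ⊤}
  B2:  IN={d:-, f:+; rest ⊤}  OUT={d:-, f:+; rest ⊤}
  B3:  IN={d:-, f:+; rest ⊤}  OUT={b:+, d:-, f:+; rest ⊤}
  B4:  IN={f:+; rest ⊤}  OUT={f:+; rest ⊤}
  B5:  IN={f:+; rest ⊤}  OUT={d:-, f:+; rest ⊤}
  B6:  IN={d:-; rest ⊤}  OUT={d:-; rest ⊤}
  B7:  IN={d:-; rest ⊤}  OUT={d:-; rest ⊤}
  B8:  IN={d:-; rest ⊤}  OUT={d:-; rest ⊤}
  B9:  IN={d:-; rest ⊤}  OUT={d:-; rest ⊤}

Merge at B8: IN[B8] = OUT[B7] = {a: ⊤, b: ⊤, c: ⊤, d: -, e: ⊤, f: ⊤}
Applying B8's transfer function to that IN value gives OUT[B8] (row B8 above).

Answer: {a: ⊤, b: ⊤, c: ⊤, d: -, e: ⊤, f: ⊤}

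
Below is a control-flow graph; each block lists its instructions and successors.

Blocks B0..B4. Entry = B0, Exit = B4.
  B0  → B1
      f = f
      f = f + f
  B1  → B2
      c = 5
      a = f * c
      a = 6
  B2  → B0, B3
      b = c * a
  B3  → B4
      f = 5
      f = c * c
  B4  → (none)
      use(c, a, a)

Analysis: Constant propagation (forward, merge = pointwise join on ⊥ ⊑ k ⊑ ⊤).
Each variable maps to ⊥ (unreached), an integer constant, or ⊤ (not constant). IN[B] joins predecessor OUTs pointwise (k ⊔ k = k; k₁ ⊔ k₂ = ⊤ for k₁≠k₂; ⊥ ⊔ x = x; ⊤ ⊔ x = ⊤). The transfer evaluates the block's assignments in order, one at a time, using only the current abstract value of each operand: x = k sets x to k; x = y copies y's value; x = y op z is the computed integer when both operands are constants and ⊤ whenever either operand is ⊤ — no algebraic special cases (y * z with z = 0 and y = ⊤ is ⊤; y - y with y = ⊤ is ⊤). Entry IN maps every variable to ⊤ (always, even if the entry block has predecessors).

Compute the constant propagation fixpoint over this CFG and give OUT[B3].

Converged values:
  B0: | IN=(all ⊤) | OUT=(all ⊤)
  B1: | IN=(all ⊤) | OUT={a:6, c:5; rest ⊤}
  B2: | IN={a:6, c:5; rest ⊤} | OUT={a:6, b:30, c:5; rest ⊤}
  B3: | IN={a:6, b:30, c:5; rest ⊤} | OUT={a:6, b:30, c:5, f:25; rest ⊤}
  B4: | IN={a:6, b:30, c:5, f:25; rest ⊤} | OUT={a:6, b:30, c:5, f:25; rest ⊤}

Merge at B3: IN[B3] = OUT[B2] = {a: 6, b: 30, c: 5, d: ⊤, e: ⊤, f: ⊤}
Applying B3's transfer function to that IN value gives OUT[B3] (row B3 above).

Answer: {a: 6, b: 30, c: 5, d: ⊤, e: ⊤, f: 25}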